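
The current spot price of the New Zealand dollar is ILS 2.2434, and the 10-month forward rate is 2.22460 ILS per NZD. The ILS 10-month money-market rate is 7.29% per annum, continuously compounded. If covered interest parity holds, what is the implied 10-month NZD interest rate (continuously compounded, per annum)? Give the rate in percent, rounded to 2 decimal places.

T = 10/12 years.
By CIP, F/S equals the ILS-to-NZD growth ratio: 2.2246/2.2434 = 0.9916199.
ILS growth factor: e^(0.0729×10/12) = 1.0626332.
Hence g_NZD = 1.0716134.
Take logs: ln 1.0716134 / (10/12) = 0.082998, so 8.30%.

8.30%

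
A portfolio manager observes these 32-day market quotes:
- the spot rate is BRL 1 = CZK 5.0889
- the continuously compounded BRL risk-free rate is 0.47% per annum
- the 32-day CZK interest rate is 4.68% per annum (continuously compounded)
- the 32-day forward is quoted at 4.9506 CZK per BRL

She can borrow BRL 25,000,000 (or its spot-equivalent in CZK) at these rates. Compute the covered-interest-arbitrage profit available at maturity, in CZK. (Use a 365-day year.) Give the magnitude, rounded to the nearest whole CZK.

CZK 3,929,560

T = 32/365 years.
Invest the BRL and cover forward: 25,000,000 × 1.0004121397 × 4.9506 = CZK 123,816,008.47.
Convert at spot and invest in CZK: 25,000,000 × 5.0889 × 1.00411144258 = CZK 127,745,568.00.
The quoted forward undervalues BRL, so borrow BRL, convert to CZK at spot, deposit the CZK at 4.68%, and buy BRL forward at 4.9506 to cover the loan.
The gap between the two covered legs is CZK 3,929,560.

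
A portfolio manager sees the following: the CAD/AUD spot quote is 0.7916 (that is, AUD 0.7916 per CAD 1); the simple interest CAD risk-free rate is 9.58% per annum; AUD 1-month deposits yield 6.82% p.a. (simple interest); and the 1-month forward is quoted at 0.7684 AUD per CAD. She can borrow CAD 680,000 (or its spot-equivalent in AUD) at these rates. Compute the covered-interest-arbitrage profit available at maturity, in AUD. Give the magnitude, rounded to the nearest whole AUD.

T = 1/12 years.
Invest the CAD and cover forward: 680,000 × 1.00798333 × 0.7684 = AUD 526,683.39.
Convert at spot and invest in AUD: 680,000 × 0.7916 × 1.00568333 = AUD 541,347.27.
The quoted forward undervalues CAD, so borrow CAD, convert to AUD at spot, deposit the AUD at 6.82%, and buy CAD forward at 0.7684 to cover the loan.
The gap between the two covered legs is AUD 14,664.

AUD 14,664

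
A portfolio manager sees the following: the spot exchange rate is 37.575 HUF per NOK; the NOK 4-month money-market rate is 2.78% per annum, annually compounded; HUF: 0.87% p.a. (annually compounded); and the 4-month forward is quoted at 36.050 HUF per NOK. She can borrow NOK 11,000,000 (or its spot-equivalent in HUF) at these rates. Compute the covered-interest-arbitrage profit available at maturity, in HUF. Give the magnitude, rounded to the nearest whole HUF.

HUF 14,329,022

T = 4/12 years.
Keep in NOK, deliver into the forward: 11,000,000·1.0091820977·36.050 = HUF 400,191,160.84.
Swap to HUF now, deposit: 11,000,000·37.575·1.00289163041 = HUF 414,520,183.14.
The quoted forward undervalues NOK, so borrow NOK, convert to HUF at spot, deposit the HUF at 0.87%, and buy NOK forward at 36.050 to cover the loan.
Arbitrage profit = |400,191,160.84 − 414,520,183.14| = HUF 14,329,022.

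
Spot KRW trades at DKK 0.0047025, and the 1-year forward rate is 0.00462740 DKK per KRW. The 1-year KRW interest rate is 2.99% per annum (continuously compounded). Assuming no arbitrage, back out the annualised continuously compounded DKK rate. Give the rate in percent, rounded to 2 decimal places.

1.38%

T = 1 year.
F/S = 0.0046274/0.0047025 = 0.9840298 = (growth of DKK) / (growth of KRW).
The KRW side grows by e^(0.0299×1) = 1.0303515.
So the DKK growth factor = 1.0138966.
r = ln(1.0138966)/1 = 0.013801 → 1.38%.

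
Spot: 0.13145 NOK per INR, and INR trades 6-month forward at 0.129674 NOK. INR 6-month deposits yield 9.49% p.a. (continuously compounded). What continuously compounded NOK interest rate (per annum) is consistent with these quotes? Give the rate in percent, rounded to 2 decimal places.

T = 6/12 years.
By CIP, F/S equals the NOK-to-INR growth ratio: 0.129674/0.13145 = 0.9864892.
INR growth factor: e^(0.0949×6/12) = 1.0485938.
Hence g_NOK = 1.0344265.
r = ln(1.0344265)/(6/12) = 0.067694 → 6.77%.

6.77%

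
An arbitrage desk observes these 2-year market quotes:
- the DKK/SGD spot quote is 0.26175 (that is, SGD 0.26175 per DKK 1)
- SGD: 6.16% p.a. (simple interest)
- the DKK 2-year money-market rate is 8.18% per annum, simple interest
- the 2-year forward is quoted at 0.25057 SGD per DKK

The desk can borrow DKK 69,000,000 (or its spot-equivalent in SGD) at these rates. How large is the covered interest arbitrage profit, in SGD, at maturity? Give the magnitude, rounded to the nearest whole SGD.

SGD 167,970

T = 2 years.
Invest the DKK and cover forward: 69,000,000 × 1.163600 × 0.25057 = SGD 20,117,864.39.
Convert at spot and invest in SGD: 69,000,000 × 0.26175 × 1.123200 = SGD 20,285,834.40.
The quoted forward undervalues DKK, so borrow DKK, convert to SGD at spot, deposit the SGD at 6.16%, and buy DKK forward at 0.25057 to cover the loan.
Arbitrage profit = |20,117,864.39 − 20,285,834.40| = SGD 167,970.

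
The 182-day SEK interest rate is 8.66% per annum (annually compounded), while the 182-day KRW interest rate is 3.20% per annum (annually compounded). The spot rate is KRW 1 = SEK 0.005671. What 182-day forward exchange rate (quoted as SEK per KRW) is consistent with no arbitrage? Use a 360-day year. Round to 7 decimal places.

T = 182/360 years.
Growth of 1 SEK over T: (1 + 0.0866)^(182/360) = 1.0428822.
Growth of 1 KRW over T: (1 + 0.0320)^(182/360) = 1.0160518.
Forward (SEK per KRW) = 0.005671 × 1.0428822 / 1.0160518 = 0.005820751.

0.0058208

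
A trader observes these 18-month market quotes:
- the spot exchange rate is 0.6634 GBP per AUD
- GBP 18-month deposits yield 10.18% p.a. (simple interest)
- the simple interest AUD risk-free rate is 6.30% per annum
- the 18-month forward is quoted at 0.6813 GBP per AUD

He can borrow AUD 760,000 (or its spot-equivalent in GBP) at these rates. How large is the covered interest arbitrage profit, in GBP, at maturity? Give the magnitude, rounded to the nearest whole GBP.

GBP 14,454

T = 18/12 years.
Invest the AUD and cover forward: 760,000 × 1.094500 × 0.6813 = GBP 566,718.97.
Convert at spot and invest in GBP: 760,000 × 0.6634 × 1.152700 = GBP 581,172.90.
The quoted forward undervalues AUD, so borrow AUD, convert to GBP at spot, deposit the GBP at 10.18%, and buy AUD forward at 0.6813 to cover the loan.
Profit = 581,172.90 − 566,718.97 = GBP 14,454.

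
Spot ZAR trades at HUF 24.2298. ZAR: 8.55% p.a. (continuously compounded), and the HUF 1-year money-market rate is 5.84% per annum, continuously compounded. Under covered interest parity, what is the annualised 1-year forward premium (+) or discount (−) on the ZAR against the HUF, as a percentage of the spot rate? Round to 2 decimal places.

-2.67%

T = 1 year.
F = S · g_HUF/g_ZAR = 24.2298 × 1.060139/1.0892616 = 23.5819898.
(F − S)/S ÷ T = (23.5819898 − 24.2298)/24.2298/1 = -0.026736 → -2.67%.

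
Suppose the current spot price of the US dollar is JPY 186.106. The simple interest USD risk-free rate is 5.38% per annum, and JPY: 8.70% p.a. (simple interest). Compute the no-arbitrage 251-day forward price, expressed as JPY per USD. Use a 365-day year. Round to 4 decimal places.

T = 251/365 years.
JPY growth factor: 1 + 0.0870×251/365 = 1.059827397.
Growth of 1 USD over T: 1 + 0.0538×251/365 = 1.036996712.
Forward (JPY per USD) = 186.106 × 1.059827397 / 1.036996712 = 190.203339.

190.2033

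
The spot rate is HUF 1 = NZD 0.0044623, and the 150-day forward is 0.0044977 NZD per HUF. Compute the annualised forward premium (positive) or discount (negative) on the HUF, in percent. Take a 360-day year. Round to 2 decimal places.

T = 150/360 years.
HUF trades forward at +0.79331% vs spot over the period.
Per annum: 0.0079331 / (150/360) = 0.019039 = 1.90%.

+1.90%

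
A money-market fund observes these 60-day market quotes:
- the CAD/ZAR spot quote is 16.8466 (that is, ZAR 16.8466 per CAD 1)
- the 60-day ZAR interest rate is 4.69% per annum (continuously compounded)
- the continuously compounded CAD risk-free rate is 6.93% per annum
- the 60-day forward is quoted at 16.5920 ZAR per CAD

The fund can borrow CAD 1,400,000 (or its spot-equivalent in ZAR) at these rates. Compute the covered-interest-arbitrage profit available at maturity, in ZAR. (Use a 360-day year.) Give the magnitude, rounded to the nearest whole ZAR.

T = 60/360 years.
Invest the CAD and cover forward: 1,400,000 × 1.0116169588 × 16.5920 = ZAR 23,498,648.01.
Convert at spot and invest in ZAR: 1,400,000 × 16.8466 × 1.0078472966 = ZAR 23,770,320.37.
The quoted forward undervalues CAD, so borrow CAD, convert to ZAR at spot, deposit the ZAR at 4.69%, and buy CAD forward at 16.5920 to cover the loan.
Profit = 23,770,320.37 − 23,498,648.01 = ZAR 271,672.

ZAR 271,672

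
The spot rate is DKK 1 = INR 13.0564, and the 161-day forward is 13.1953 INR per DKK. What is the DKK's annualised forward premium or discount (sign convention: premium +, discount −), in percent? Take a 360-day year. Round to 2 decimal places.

T = 161/360 years.
DKK trades forward at +1.06385% vs spot over the period.
Annualise by dividing by T: 0.0106385 / (161/360) = 0.023788 → 2.38%.

+2.38%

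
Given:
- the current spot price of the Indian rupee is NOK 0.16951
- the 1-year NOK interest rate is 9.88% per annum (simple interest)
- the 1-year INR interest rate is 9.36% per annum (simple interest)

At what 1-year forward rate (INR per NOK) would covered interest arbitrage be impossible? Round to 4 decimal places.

T = 1 year.
Growth of 1 NOK over T: 1 + 0.0988×1 = 1.098800.
INR growth factor: 1 + 0.0936×1 = 1.093600.
CIP: F = S · (grow NOK)/(grow INR) = 0.16951 × 1.098800/1.093600 = 0.1703160 NOK per INR.
Invert for INR per NOK: 1 / 0.1703160 = 5.8714.

5.8714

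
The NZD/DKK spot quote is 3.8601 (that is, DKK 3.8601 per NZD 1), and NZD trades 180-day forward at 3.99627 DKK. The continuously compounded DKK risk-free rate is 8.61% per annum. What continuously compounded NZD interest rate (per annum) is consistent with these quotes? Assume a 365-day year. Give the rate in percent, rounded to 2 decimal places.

1.58%

T = 180/365 years.
CIP gives F = S · g_DKK/g_NZD, so g_DKK/g_NZD = 3.99627/3.8601 = 1.0352763.
DKK growth factor: e^(0.0861×180/365) = 1.0433746.
That pins the NZD growth at 1.0078224.
r = ln(1.0078224)/(180/365) = 0.015800 → 1.58%.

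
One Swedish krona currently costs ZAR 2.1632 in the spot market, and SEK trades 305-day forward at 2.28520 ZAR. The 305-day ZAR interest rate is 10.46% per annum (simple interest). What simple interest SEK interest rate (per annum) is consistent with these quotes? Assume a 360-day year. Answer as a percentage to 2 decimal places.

T = 305/360 years.
By CIP, F/S equals the ZAR-to-SEK growth ratio: 2.2852/2.1632 = 1.0563979.
ZAR growth factor: 1 + 0.1046×305/360 = 1.0886194.
So the SEK growth factor = 1.0305013.
(1.0305013 − 1)/T = 0.036002, i.e. 3.60%.

3.60%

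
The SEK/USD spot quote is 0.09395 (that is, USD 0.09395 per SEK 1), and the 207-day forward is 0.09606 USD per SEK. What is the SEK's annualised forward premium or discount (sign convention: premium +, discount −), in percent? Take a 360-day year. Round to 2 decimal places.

+3.91%

T = 207/360 years.
(F − S)/S = (0.09606 − 0.09395)/0.09395 = 0.0224588.
Per annum: 0.0224588 / (207/360) = 0.039059 = 3.91%.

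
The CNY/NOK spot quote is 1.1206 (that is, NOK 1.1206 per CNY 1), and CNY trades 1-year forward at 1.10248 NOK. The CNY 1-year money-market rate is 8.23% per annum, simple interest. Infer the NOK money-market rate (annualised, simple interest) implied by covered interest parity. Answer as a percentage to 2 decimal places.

T = 1 year.
By CIP, F/S equals the NOK-to-CNY growth ratio: 1.10248/1.1206 = 0.9838301.
CNY growth factor: 1 + 0.0823×1 = 1.082300.
Hence g_NOK = 1.0647993.
(1.0647993 − 1)/T = 0.064799, i.e. 6.48%.

6.48%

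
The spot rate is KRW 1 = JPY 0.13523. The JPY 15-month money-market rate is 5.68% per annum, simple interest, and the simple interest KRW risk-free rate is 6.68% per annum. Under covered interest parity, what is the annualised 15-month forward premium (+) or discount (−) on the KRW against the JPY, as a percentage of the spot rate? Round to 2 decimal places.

-0.92%

T = 15/12 years.
No-arbitrage forward: 0.13523 × 1.071000 / 1.083500 = 0.13366989 JPY/KRW.
(F − S)/S ÷ T = (0.13366989 − 0.13523)/0.13523/(15/12) = -0.009229 → -0.92%.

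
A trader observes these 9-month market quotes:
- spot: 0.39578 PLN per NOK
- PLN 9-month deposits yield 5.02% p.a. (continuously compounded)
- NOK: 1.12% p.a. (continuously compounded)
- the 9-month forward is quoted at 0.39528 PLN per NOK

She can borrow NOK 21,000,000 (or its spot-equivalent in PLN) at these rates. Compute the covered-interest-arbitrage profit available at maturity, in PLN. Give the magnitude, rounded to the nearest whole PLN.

T = 9/12 years.
Route A — deposit NOK, sell forward: 21,000,000 × 1.008435379 × 0.39528 = PLN 8,370,901.07.
Route B — convert at spot, deposit PLN: 21,000,000 × 0.39578 × 1.038367741 = PLN 8,630,268.88.
The quoted forward undervalues NOK, so borrow NOK, convert to PLN at spot, deposit the PLN at 5.02%, and buy NOK forward at 0.39528 to cover the loan.
Arbitrage profit = |8,370,901.07 − 8,630,268.88| = PLN 259,368.

PLN 259,368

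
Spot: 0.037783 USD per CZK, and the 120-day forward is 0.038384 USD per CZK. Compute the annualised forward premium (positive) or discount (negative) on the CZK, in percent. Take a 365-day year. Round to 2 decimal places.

+4.84%

T = 120/365 years.
(F − S)/S = (0.038384 − 0.037783)/0.037783 = 0.0159066.
×(1/T) gives 4.84% p.a.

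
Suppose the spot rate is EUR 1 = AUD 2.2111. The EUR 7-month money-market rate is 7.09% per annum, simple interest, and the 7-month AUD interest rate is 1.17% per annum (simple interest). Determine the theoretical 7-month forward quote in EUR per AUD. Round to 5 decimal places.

T = 7/12 years.
Growth of 1 AUD over T: 1 + 0.0117×7/12 = 1.006825.
Growth of 1 EUR over T: 1 + 0.0709×7/12 = 1.0413583.
So F = 2.2111 × 1.006825 / 1.0413583 = 2.137776 (AUD/EUR).
Invert for EUR per AUD: 1 / 2.137776 = 0.46778.

0.46778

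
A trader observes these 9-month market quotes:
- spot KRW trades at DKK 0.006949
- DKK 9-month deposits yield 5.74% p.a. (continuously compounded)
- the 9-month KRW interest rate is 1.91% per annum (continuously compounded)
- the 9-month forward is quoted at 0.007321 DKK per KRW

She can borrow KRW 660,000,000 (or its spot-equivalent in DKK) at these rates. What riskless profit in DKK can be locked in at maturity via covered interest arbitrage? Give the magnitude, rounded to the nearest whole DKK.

DKK 113,481

T = 9/12 years.
Keep in KRW, deliver into the forward: 660,000,000·1.014428095·0.007321 = DKK 4,901,574.54.
Swap to DKK now, deposit: 660,000,000·0.006949·1.043990093 = DKK 4,788,093.52.
The quoted forward overvalues KRW, so borrow DKK, buy KRW at spot, deposit the KRW at 1.91%, and sell the proceeds forward at 0.007321.
Profit = 4,901,574.54 − 4,788,093.52 = DKK 113,481.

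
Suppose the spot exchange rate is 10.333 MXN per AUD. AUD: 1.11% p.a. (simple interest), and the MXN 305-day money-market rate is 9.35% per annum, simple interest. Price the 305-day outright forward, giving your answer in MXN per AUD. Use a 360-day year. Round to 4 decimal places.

T = 305/360 years.
MXN accumulates by 1 + 0.0935×305/360 = 1.07921528.
Growth of 1 AUD over T: 1 + 0.0111×305/360 = 1.00940417.
Forward (MXN per AUD) = 10.333 × 1.07921528 / 1.00940417 = 11.047638.

11.0476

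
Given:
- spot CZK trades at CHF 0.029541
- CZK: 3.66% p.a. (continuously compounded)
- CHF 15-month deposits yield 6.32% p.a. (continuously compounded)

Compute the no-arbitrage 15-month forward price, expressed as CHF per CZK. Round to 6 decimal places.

0.030540

T = 15/12 years.
CHF accumulates by e^(0.0632×15/12) = 1.0822043.
Growth of 1 CZK over T: e^(0.0366×15/12) = 1.0468127.
So F = 0.029541 × 1.0822043 / 1.0468127 = 0.03053975 (CHF/CZK).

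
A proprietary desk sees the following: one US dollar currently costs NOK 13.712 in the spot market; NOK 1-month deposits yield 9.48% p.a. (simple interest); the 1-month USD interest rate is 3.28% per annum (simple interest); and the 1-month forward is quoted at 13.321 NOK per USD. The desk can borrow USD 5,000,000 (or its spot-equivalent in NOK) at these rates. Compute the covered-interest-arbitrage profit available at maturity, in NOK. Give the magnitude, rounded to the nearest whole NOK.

T = 1/12 years.
Keep in USD, deliver into the forward: 5,000,000·1.0027333333·13.321 = NOK 66,787,053.66.
Swap to NOK now, deposit: 5,000,000·13.712·1.007900 = NOK 69,101,624.00.
The quoted forward undervalues USD, so borrow USD, convert to NOK at spot, deposit the NOK at 9.48%, and buy USD forward at 13.321 to cover the loan.
Profit = 69,101,624.00 − 66,787,053.66 = NOK 2,314,570.

NOK 2,314,570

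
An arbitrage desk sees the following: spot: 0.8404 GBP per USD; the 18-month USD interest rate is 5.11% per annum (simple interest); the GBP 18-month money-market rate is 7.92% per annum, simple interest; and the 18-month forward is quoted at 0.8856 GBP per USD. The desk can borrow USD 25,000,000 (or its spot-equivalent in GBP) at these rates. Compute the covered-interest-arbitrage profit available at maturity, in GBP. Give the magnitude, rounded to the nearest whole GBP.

GBP 331,043

T = 18/12 years.
Invest the USD and cover forward: 25,000,000 × 1.076650 × 0.8856 = GBP 23,837,031.00.
Convert at spot and invest in GBP: 25,000,000 × 0.8404 × 1.118800 = GBP 23,505,988.00.
The quoted forward overvalues USD, so borrow GBP, buy USD at spot, deposit the USD at 5.11%, and sell the proceeds forward at 0.8856.
Profit = 23,837,031.00 − 23,505,988.00 = GBP 331,043.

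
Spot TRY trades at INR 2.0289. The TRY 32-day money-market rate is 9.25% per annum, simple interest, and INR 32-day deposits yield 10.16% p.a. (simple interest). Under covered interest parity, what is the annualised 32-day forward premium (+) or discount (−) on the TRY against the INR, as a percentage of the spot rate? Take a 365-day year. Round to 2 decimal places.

+0.90%

T = 32/365 years.
F = S · g_INR/g_TRY = 2.0289 × 1.0089074/1.0081096 = 2.0305056.
(F − S)/S ÷ T = (2.0305056 − 2.0289)/2.0289/(32/365) = 0.009027 → 0.90%.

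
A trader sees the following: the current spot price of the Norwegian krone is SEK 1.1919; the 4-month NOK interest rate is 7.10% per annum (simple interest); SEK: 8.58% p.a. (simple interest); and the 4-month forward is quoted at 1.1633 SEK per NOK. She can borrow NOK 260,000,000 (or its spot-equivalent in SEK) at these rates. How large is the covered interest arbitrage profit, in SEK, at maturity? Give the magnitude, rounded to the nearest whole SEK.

T = 4/12 years.
Route A — deposit NOK, sell forward: 260,000,000 × 1.02366666667 × 1.1633 = SEK 309,616,172.67.
Route B — convert at spot, deposit SEK: 260,000,000 × 1.1919 × 1.028600 = SEK 318,756,968.40.
The quoted forward undervalues NOK, so borrow NOK, convert to SEK at spot, deposit the SEK at 8.58%, and buy NOK forward at 1.1633 to cover the loan.
Profit = 318,756,968.40 − 309,616,172.67 = SEK 9,140,796.

SEK 9,140,796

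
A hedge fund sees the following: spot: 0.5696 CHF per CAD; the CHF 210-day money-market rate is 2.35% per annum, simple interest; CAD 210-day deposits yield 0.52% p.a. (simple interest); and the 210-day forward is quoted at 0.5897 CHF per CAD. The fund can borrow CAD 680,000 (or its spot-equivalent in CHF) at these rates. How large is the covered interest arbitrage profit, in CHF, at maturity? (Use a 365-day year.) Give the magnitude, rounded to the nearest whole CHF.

CHF 9,631

T = 210/365 years.
Route A — deposit CAD, sell forward: 680,000 × 1.00299178 × 0.5897 = CHF 402,195.69.
Route B — convert at spot, deposit CHF: 680,000 × 0.5696 × 1.01352055 = CHF 392,564.89.
The quoted forward overvalues CAD, so borrow CHF, buy CAD at spot, deposit the CAD at 0.52%, and sell the proceeds forward at 0.5897.
Arbitrage profit = |402,195.69 − 392,564.89| = CHF 9,631.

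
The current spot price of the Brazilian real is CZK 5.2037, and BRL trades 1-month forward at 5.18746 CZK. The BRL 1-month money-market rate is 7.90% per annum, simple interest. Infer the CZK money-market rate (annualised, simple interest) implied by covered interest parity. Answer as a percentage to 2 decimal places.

T = 1/12 years.
F/S = 5.18746/5.2037 = 0.9968791 = (growth of CZK) / (growth of BRL).
The BRL side grows by 1 + 0.0790×1/12 = 1.0065833.
Hence g_CZK = 1.0034419.
r = (1.0034419 − 1)/(1/12) = 0.041303 → 4.13%.

4.13%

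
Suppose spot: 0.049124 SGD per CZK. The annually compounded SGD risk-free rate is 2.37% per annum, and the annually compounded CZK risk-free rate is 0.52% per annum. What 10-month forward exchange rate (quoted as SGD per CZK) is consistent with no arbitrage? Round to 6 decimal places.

T = 10/12 years.
SGD accumulates by (1 + 0.0237)^(10/12) = 1.0197113.
CZK accumulates by (1 + 0.0052)^(10/12) = 1.0043315.
CIP: F = S · (grow SGD)/(grow CZK) = 0.049124 × 1.0197113/1.0043315 = 0.04987626 SGD per CZK.

0.049876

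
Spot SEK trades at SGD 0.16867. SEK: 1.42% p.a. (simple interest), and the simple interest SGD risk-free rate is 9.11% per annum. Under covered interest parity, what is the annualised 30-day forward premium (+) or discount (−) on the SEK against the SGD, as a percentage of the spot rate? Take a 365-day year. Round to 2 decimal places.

T = 30/365 years.
F = S · g_SGD/g_SEK = 0.16867 × 1.0074877/1.0011671 = 0.16973485.
Annualised premium = (F − S)/S × (1/T) = (0.16973485 − 0.16867)/0.16867 ÷ (30/365) = 7.68%.

+7.68%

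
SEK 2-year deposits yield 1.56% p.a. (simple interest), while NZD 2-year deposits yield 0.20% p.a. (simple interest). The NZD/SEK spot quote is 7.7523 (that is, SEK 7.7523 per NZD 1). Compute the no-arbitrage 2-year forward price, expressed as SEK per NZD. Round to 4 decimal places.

T = 2 years.
SEK growth factor: 1 + 0.0156×2 = 1.031200.
NZD growth factor: 1 + 0.0020×2 = 1.004000.
So F = 7.7523 × 1.031200 / 1.004000 = 7.962322 (SEK/NZD).

7.9623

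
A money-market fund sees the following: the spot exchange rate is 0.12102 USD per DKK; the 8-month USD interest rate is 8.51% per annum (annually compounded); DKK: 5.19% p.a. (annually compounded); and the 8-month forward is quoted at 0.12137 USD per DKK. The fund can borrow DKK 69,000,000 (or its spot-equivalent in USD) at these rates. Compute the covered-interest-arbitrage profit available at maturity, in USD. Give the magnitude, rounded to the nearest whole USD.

USD 155,809

T = 8/12 years.
Invest the DKK and cover forward: 69,000,000 × 1.034307412 × 0.12137 = USD 8,661,838.45.
Convert at spot and invest in USD: 69,000,000 × 0.12102 × 1.05595767 = USD 8,817,647.81.
The quoted forward undervalues DKK, so borrow DKK, convert to USD at spot, deposit the USD at 8.51%, and buy DKK forward at 0.12137 to cover the loan.
Profit = 8,817,647.81 − 8,661,838.45 = USD 155,809.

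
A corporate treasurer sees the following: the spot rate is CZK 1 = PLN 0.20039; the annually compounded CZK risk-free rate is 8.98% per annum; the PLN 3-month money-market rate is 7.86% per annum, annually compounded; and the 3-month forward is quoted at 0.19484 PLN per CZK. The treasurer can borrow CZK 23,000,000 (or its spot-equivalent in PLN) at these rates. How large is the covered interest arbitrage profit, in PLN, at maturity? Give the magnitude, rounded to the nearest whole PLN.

T = 3/12 years.
Route A — deposit CZK, sell forward: 23,000,000 × 1.021731307 × 0.19484 = PLN 4,578,704.94.
Route B — convert at spot, deposit PLN: 23,000,000 × 0.20039 × 1.019096016 = PLN 4,696,982.96.
The quoted forward undervalues CZK, so borrow CZK, convert to PLN at spot, deposit the PLN at 7.86%, and buy CZK forward at 0.19484 to cover the loan.
Arbitrage profit = |4,578,704.94 − 4,696,982.96| = PLN 118,278.

PLN 118,278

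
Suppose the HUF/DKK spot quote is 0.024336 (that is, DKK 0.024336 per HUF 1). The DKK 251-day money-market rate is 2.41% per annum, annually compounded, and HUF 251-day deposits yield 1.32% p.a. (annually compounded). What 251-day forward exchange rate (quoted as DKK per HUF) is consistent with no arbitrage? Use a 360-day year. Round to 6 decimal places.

T = 251/360 years.
DKK growth factor: (1 + 0.0241)^(251/360) = 1.0167424.
HUF growth factor: (1 + 0.0132)^(251/360) = 1.009185.
So F = 0.024336 × 1.0167424 / 1.009185 = 0.02451824 (DKK/HUF).

0.024518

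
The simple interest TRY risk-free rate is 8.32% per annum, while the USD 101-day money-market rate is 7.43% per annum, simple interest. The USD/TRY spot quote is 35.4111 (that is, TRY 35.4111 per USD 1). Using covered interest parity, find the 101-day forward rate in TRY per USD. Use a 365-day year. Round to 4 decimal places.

T = 101/365 years.
TRY growth factor: 1 + 0.0832×101/365 = 1.02302247.
USD accumulates by 1 + 0.0743×101/365 = 1.02055973.
CIP: F = S · (grow TRY)/(grow USD) = 35.4111 × 1.02302247/1.02055973 = 35.496551 TRY per USD.

35.4966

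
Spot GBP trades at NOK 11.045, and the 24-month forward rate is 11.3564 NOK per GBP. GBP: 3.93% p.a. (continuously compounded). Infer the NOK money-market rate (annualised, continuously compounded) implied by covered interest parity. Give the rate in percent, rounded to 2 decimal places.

5.32%

T = 2 years.
CIP gives F = S · g_NOK/g_GBP, so g_NOK/g_GBP = 11.3564/11.045 = 1.0281938.
GBP growth factor: e^(0.0393×2) = 1.0817715.
So the NOK growth factor = 1.1122707.
r = ln(1.1122707)/2 = 0.053202 → 5.32%.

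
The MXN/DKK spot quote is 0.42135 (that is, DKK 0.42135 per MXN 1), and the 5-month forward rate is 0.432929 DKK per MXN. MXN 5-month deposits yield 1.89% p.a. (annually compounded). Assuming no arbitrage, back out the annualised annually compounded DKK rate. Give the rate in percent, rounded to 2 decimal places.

T = 5/12 years.
By CIP, F/S equals the DKK-to-MXN growth ratio: 0.432929/0.42135 = 1.0274807.
The MXN side grows by (1 + 0.0189)^(5/12) = 1.007832.
So the DKK growth factor = 1.0355279.
r = 1.0355279^(12/5) − 1 = 0.087398 → 8.74%.

8.74%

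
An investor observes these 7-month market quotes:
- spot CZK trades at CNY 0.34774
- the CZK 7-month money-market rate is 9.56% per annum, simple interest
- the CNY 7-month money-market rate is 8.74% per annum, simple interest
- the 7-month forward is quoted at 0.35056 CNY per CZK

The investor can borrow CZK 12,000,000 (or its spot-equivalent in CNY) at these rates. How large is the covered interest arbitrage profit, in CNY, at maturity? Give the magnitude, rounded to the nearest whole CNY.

CNY 55,687

T = 7/12 years.
Route A — deposit CZK, sell forward: 12,000,000 × 1.055766667 × 0.35056 = CNY 4,441,314.75.
Route B — convert at spot, deposit CNY: 12,000,000 × 0.34774 × 1.050983333 = CNY 4,385,627.33.
The quoted forward overvalues CZK, so borrow CNY, buy CZK at spot, deposit the CZK at 9.56%, and sell the proceeds forward at 0.35056.
Profit = 4,441,314.75 − 4,385,627.33 = CNY 55,687.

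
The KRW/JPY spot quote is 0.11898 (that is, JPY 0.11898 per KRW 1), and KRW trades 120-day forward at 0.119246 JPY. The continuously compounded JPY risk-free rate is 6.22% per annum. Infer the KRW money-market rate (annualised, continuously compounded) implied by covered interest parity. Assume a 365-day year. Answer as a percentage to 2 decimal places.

5.54%

T = 120/365 years.
By CIP, F/S equals the JPY-to-KRW growth ratio: 0.119246/0.11898 = 1.0022357.
JPY growth factor: e^(0.0622×120/365) = 1.0206598.
Hence g_KRW = 1.018383.
Take logs: ln 1.018383 / (120/365) = 0.055407, so 5.54%.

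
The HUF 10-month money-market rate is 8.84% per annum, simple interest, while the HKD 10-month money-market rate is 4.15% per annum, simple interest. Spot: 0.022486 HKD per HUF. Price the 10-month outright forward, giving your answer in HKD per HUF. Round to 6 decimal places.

T = 10/12 years.
HKD accumulates by 1 + 0.0415×10/12 = 1.0345833.
HUF accumulates by 1 + 0.0884×10/12 = 1.0736667.
CIP: F = S · (grow HKD)/(grow HUF) = 0.022486 × 1.0345833/1.0736667 = 0.02166747 HKD per HUF.

0.021667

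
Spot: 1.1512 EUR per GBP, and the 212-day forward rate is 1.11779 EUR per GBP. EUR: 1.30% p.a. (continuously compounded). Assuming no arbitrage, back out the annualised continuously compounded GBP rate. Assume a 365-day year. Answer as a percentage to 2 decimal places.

6.37%

T = 212/365 years.
F/S = 1.11779/1.1512 = 0.9709781 = (growth of EUR) / (growth of GBP).
EUR growth factor: e^(0.0130×212/365) = 1.0075793.
So the GBP growth factor = 1.0376952.
r = ln(1.0376952)/(212/365) = 0.063706 → 6.37%.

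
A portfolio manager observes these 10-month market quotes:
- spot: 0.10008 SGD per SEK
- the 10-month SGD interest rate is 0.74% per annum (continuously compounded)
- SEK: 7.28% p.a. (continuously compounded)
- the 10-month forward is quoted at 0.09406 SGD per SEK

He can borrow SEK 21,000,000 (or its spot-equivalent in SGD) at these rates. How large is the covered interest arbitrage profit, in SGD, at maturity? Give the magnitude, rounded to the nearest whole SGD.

SGD 15,878

T = 10/12 years.
Invest the SEK and cover forward: 21,000,000 × 1.062544674 × 0.09406 = SGD 2,098,801.99.
Convert at spot and invest in SGD: 21,000,000 × 0.10008 × 1.00618572 = SGD 2,114,680.40.
The quoted forward undervalues SEK, so borrow SEK, convert to SGD at spot, deposit the SGD at 0.74%, and buy SEK forward at 0.09406 to cover the loan.
The gap between the two covered legs is SGD 15,878.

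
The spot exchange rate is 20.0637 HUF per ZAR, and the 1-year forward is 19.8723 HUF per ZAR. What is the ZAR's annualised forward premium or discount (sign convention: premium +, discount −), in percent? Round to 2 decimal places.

-0.95%

T = 1 year.
(F − S)/S = (19.8723 − 20.0637)/20.0637 = -0.0095396.
Annualise by dividing by T: -0.0095396 / 1 = -0.009540 → -0.95%.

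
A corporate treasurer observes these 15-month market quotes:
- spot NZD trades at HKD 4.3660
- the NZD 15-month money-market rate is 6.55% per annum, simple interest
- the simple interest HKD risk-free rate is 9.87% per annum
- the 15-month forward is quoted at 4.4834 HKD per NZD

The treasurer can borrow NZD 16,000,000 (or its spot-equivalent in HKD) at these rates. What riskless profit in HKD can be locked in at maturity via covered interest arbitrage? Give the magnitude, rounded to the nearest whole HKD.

T = 15/12 years.
Invest the NZD and cover forward: 16,000,000 × 1.081875 × 4.4834 = HKD 77,607,654.00.
Convert at spot and invest in HKD: 16,000,000 × 4.3660 × 1.123375 = HKD 78,474,484.00.
The quoted forward undervalues NZD, so borrow NZD, convert to HKD at spot, deposit the HKD at 9.87%, and buy NZD forward at 4.4834 to cover the loan.
The gap between the two covered legs is HKD 866,830.

HKD 866,830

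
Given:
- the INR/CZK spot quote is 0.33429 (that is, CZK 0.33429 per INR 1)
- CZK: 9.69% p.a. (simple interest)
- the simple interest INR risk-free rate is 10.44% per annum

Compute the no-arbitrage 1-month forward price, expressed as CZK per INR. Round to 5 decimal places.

T = 1/12 years.
CZK accumulates by 1 + 0.0969×1/12 = 1.008075.
Growth of 1 INR over T: 1 + 0.1044×1/12 = 1.008700.
Forward (CZK per INR) = 0.33429 × 1.008075 / 1.008700 = 0.3340829.

0.33408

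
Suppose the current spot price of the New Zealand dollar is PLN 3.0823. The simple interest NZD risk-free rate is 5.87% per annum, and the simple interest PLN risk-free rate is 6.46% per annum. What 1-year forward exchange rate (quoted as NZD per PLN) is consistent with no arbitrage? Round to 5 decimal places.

0.32264

T = 1 year.
Growth of 1 PLN over T: 1 + 0.0646×1 = 1.064600.
Growth of 1 NZD over T: 1 + 0.0587×1 = 1.058700.
So F = 3.0823 × 1.064600 / 1.058700 = 3.099477 (PLN/NZD).
Quoted the other way: 1/3.099477 = 0.32264 NZD per PLN.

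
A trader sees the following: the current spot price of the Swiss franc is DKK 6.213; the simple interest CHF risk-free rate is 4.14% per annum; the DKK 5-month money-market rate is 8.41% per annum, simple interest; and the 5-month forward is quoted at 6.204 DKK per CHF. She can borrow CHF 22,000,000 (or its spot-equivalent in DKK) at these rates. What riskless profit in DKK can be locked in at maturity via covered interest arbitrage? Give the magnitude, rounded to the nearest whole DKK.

DKK 2,633,287

T = 5/12 years.
Route A — deposit CHF, sell forward: 22,000,000 × 1.017250 × 6.204 = DKK 138,842,418.00.
Route B — convert at spot, deposit DKK: 22,000,000 × 6.213 × 1.03504166667 = DKK 141,475,705.25.
The quoted forward undervalues CHF, so borrow CHF, convert to DKK at spot, deposit the DKK at 8.41%, and buy CHF forward at 6.204 to cover the loan.
Profit = 141,475,705.25 − 138,842,418.00 = DKK 2,633,287.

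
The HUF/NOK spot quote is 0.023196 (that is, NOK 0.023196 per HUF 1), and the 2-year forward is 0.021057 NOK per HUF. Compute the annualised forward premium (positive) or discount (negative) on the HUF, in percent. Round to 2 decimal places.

-4.61%

T = 2 years.
(F − S)/S = (0.021057 − 0.023196)/0.023196 = -0.0922142.
×(1/T) gives -4.61% p.a.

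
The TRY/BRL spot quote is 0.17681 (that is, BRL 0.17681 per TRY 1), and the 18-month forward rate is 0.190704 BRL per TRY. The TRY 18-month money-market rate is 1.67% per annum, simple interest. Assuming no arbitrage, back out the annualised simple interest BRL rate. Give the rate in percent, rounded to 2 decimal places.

7.04%

T = 18/12 years.
By CIP, F/S equals the BRL-to-TRY growth ratio: 0.190704/0.17681 = 1.0785815.
TRY growth factor: 1 + 0.0167×18/12 = 1.025050.
So the BRL growth factor = 1.105600.
r = (1.105600 − 1)/(18/12) = 0.070400 → 7.04%.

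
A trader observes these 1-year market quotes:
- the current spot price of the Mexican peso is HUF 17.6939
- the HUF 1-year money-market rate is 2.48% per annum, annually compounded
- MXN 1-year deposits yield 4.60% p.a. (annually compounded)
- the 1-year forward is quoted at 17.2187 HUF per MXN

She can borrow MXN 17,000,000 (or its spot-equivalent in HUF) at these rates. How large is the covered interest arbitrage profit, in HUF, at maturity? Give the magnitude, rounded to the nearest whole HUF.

HUF 2,073,125

T = 1 year.
Invest the MXN and cover forward: 17,000,000 × 1.046000 × 17.2187 = HUF 306,182,923.40.
Convert at spot and invest in HUF: 17,000,000 × 17.6939 × 1.024800 = HUF 308,256,048.24.
The quoted forward undervalues MXN, so borrow MXN, convert to HUF at spot, deposit the HUF at 2.48%, and buy MXN forward at 17.2187 to cover the loan.
The gap between the two covered legs is HUF 2,073,125.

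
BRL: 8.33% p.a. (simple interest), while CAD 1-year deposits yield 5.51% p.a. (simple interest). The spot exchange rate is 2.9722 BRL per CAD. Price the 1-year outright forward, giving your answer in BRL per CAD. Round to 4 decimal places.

3.0516

T = 1 year.
BRL growth factor: 1 + 0.0833×1 = 1.083300.
Growth of 1 CAD over T: 1 + 0.0551×1 = 1.055100.
CIP: F = S · (grow BRL)/(grow CAD) = 2.9722 × 1.083300/1.055100 = 3.051639 BRL per CAD.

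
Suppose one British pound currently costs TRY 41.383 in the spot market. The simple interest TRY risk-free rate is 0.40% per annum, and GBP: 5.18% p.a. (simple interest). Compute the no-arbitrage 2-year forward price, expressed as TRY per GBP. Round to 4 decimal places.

T = 2 years.
TRY growth factor: 1 + 0.0040×2 = 1.008000.
GBP accumulates by 1 + 0.0518×2 = 1.103600.
Forward (TRY per GBP) = 41.383 × 1.008000 / 1.103600 = 37.798173.

37.7982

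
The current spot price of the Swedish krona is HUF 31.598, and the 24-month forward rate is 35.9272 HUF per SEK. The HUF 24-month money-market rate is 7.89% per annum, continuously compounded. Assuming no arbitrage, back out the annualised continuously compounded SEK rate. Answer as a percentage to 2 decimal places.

T = 2 years.
CIP gives F = S · g_HUF/g_SEK, so g_HUF/g_SEK = 35.9272/31.598 = 1.1370087.
HUF growth factor: e^(0.0789×2) = 1.170932.
That pins the SEK growth at 1.0298356.
r = ln(1.0298356)/2 = 0.014700 → 1.47%.

1.47%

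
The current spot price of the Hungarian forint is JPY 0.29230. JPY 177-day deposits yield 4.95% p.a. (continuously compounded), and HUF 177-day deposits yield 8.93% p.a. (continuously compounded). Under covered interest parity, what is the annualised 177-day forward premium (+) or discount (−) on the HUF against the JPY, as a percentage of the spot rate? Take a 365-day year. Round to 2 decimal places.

-3.94%

T = 177/365 years.
No-arbitrage forward: 0.2923 × 1.0242945 / 1.0442557 = 0.28671261 JPY/HUF.
Annualised premium = (F − S)/S × (1/T) = (0.28671261 − 0.2923)/0.2923 ÷ (177/365) = -3.94%.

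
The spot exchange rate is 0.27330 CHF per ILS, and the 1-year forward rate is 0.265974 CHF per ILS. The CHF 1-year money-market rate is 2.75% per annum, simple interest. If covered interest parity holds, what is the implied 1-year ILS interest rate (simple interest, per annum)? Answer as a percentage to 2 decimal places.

T = 1 year.
F/S = 0.265974/0.2733 = 0.9731943 = (growth of CHF) / (growth of ILS).
The CHF side grows by 1 + 0.0275×1 = 1.027500.
So the ILS growth factor = 1.0558015.
(1.0558015 − 1)/T = 0.055802, i.e. 5.58%.

5.58%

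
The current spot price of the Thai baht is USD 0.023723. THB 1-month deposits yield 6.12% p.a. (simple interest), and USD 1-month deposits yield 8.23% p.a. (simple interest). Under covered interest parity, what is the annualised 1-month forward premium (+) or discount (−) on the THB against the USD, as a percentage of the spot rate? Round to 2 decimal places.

+2.10%

T = 1/12 years.
No-arbitrage forward: 0.023723 × 1.0068583 / 1.005100 = 0.023764500 USD/THB.
Annualised premium = (F − S)/S × (1/T) = (0.023764500 − 0.023723)/0.023723 ÷ (1/12) = 2.10%.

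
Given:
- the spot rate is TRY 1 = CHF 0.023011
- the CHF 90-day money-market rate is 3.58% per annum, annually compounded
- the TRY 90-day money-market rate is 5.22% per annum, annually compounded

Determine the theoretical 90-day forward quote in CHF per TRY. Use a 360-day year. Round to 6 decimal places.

0.022921

T = 90/360 years.
CHF accumulates by (1 + 0.0358)^(90/360) = 1.0088323.
Growth of 1 TRY over T: (1 + 0.0522)^(90/360) = 1.0128021.
So F = 0.023011 × 1.0088323 / 1.0128021 = 0.02292081 (CHF/TRY).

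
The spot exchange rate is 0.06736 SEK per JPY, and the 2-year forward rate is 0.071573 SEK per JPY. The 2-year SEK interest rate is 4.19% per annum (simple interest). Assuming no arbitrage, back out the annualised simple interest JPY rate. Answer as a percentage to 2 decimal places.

T = 2 years.
F/S = 0.071573/0.06736 = 1.0625445 = (growth of SEK) / (growth of JPY).
The SEK side grows by 1 + 0.0419×2 = 1.083800.
Hence g_JPY = 1.0200043.
(1.0200043 − 1)/T = 0.010002, i.e. 1.00%.

1.00%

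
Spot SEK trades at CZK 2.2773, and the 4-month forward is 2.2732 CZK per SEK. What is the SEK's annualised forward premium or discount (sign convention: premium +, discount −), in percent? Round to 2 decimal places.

-0.54%

T = 4/12 years.
(F − S)/S = (2.2732 − 2.2773)/2.2773 = -0.0018004.
Per annum: -0.0018004 / (4/12) = -0.005401 = -0.54%.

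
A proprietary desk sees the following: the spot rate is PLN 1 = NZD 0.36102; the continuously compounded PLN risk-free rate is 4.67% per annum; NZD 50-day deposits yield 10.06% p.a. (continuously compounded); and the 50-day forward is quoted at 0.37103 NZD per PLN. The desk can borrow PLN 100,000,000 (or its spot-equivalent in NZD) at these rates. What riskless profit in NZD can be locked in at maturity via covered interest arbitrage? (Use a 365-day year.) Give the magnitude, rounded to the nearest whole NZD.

T = 50/365 years.
Invest the PLN and cover forward: 100,000,000 × 1.0064177664 × 0.37103 = NZD 37,341,118.39.
Convert at spot and invest in NZD: 100,000,000 × 0.36102 × 1.0138762151 = NZD 36,602,959.12.
The quoted forward overvalues PLN, so borrow NZD, buy PLN at spot, deposit the PLN at 4.67%, and sell the proceeds forward at 0.37103.
Profit = 37,341,118.39 − 36,602,959.12 = NZD 738,159.

NZD 738,159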